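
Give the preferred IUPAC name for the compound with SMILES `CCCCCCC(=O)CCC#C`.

The longest chain bearing the carbonyl and the multiple bond is 11 carbons long (undecane).
A ketone (C=O on an internal carbon) is the principal characteristic group, giving the suffix -one.
There is one C≡C triple bond, indicated by the ending -yne.
Number the chain so that numbering from this end puts the carbonyl group at C-5 rather than C-7.
With this numbering: the carbonyl at C-5; the triple bond between C-1 and C-2.
Assembling the pieces gives undec-1-yn-5-one.

undec-1-yn-5-one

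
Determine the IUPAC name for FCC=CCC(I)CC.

1-fluoro-5-iodohept-2-ene

The longest carbon chain that includes the multiple bond has 7 carbons, so the parent hydride is heptane.
The chain contains a C=C double bond, so the unsaturation ending is -ene.
The numbering direction is chosen so that numbering from this end puts the double bond at C-2 rather than C-5.
That gives the double bond between C-2 and C-3; a fluoro group at C-1; an iodo group at C-5.
Substituent prefixes are cited in alphabetical order (multiplying prefixes like di-/tri- are ignored for ordering).
The name is 1-fluoro-5-iodohept-2-ene.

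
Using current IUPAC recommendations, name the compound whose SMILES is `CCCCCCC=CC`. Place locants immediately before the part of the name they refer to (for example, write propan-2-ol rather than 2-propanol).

Counting along the main chain through the multiple bond gives 9 carbons: the parent is nonane.
A C=C double bond in the chain gives the infix -ene-.
Number the chain so that numbering from this end puts the double bond at C-2 rather than C-7.
This places the double bond between C-2 and C-3.
The name is non-2-ene.

non-2-ene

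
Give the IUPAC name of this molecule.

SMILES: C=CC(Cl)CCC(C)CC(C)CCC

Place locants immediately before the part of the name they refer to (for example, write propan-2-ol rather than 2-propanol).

The longest chain bearing the multiple bond is 11 carbons long (undecane).
A C=C double bond in the chain gives the infix -ene-.
Number the chain so that numbering from this end puts the double bond at C-1 rather than C-10.
This places the double bond between C-1 and C-2; a chloro group at C-3; methyl groups at C-6 and C-8.
Substituent prefixes are cited in alphabetical order (multiplying prefixes like di-/tri- are ignored for ordering).
Assembling the pieces gives 3-chloro-6,8-dimethylundec-1-ene.

3-chloro-6,8-dimethylundec-1-ene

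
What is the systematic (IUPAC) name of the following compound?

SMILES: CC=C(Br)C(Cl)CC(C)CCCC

3-bromo-4-chloro-6-methyldec-2-ene

Counting along the main chain through the multiple bond gives 10 carbons: the parent is decane.
There is one C=C double bond, indicated by the ending -ene.
Choose the numbering such that numbering from this end puts the double bond at C-2 rather than C-8.
This places the double bond between C-2 and C-3; a bromo group at C-3; a chloro group at C-4; a methyl group at C-6.
Substituent prefixes are cited in alphabetical order (multiplying prefixes like di-/tri- are ignored for ordering).
Assembling the pieces gives 3-bromo-4-chloro-6-methyldec-2-ene.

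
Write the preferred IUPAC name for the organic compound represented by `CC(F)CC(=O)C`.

4-fluoropentan-2-one

Counting along the main chain through the carbonyl gives 5 carbons: the parent is pentane.
The principal characteristic group is a ketone (C=O on an internal carbon), named with the suffix -one.
Choose the numbering such that numbering from this end puts the carbonyl group at C-2 rather than C-4.
This places the carbonyl at C-2; a fluoro group at C-4.
The name is 4-fluoropentan-2-one.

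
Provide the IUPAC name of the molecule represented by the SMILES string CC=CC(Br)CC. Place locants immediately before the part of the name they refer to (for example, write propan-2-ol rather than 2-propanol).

4-bromohex-2-ene

The longest carbon chain that includes the multiple bond has 6 carbons, so the parent hydride is hexane.
A C=C double bond in the chain gives the infix -ene-.
Number the chain so that numbering from this end puts the double bond at C-2 rather than C-4.
With this numbering: the double bond between C-2 and C-3; a bromo group at C-4.
The name is 4-bromohex-2-ene.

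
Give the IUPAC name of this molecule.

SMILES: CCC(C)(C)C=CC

4,4-dimethylhex-2-ene

The longest chain bearing the multiple bond is 6 carbons long (hexane).
There is one C=C double bond, indicated by the ending -ene.
Choose the numbering such that numbering from this end puts the double bond at C-2 rather than C-4.
That gives the double bond between C-2 and C-3; two methyl groups at C-4.
The name is 4,4-dimethylhex-2-ene.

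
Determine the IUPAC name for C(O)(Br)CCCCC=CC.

1-bromooct-6-en-1-ol

Counting along the main chain through the –OH group and the multiple bond gives 8 carbons: the parent is octane.
The highest-priority functional group is an alcohol (–OH), so the name ends in -ol.
The chain contains a C=C double bond, so the unsaturation ending is -ene.
Choose the numbering such that numbering from this end puts the hydroxyl group at C-1 rather than C-8.
This places the hydroxyl at C-1; the double bond between C-6 and C-7; a bromo group at C-1.
Putting it together: 1-bromooct-6-en-1-ol.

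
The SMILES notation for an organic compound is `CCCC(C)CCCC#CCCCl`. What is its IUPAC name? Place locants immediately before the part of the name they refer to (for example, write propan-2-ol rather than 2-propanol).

Counting along the main chain through the multiple bond gives 11 carbons: the parent is undecane.
There is one C≡C triple bond, indicated by the ending -yne.
Number the chain so that numbering from this end puts the triple bond at C-3 rather than C-8.
This places the triple bond between C-3 and C-4; a chloro group at C-1; a methyl group at C-8.
The substituents are ordered alphabetically, ignoring any di-/tri- multipliers.
Assembling the pieces gives 1-chloro-8-methylundec-3-yne.

1-chloro-8-methylundec-3-yne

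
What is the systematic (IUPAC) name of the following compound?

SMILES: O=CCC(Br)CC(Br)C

3,5-dibromohexanal

Counting along the main chain through the –CHO group gives 6 carbons: the parent is hexane.
The highest-priority functional group is an aldehyde (terminal –CHO), so the name ends in -al.
Number the chain so that the aldehyde carbon is C-1 by definition.
With this numbering: bromo groups at C-3 and C-5.
Assembling the pieces gives 3,5-dibromohexanal.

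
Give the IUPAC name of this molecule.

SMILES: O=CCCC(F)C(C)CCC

The longest carbon chain that includes the –CHO group has 8 carbons, so the parent hydride is octane.
The principal characteristic group is an aldehyde (terminal –CHO), named with the suffix -al.
Number the chain so that the aldehyde carbon is C-1 by definition.
That gives a fluoro group at C-4; a methyl group at C-5.
Substituent prefixes are cited in alphabetical order (multiplying prefixes like di-/tri- are ignored for ordering).
Assembling the pieces gives 4-fluoro-5-methyloctanal.

4-fluoro-5-methyloctanal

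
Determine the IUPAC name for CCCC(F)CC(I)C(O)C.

Counting along the main chain through the –OH group gives 8 carbons: the parent is octane.
An alcohol (–OH) is the principal characteristic group, giving the suffix -ol.
Choose the numbering such that numbering from this end puts the hydroxyl group at C-2 rather than C-7.
With this numbering: the hydroxyl at C-2; a fluoro group at C-5; an iodo group at C-3.
Prefixes are listed alphabetically: fluoro, iodo.
The name is 5-fluoro-3-iodooctan-2-ol.

5-fluoro-3-iodooctan-2-ol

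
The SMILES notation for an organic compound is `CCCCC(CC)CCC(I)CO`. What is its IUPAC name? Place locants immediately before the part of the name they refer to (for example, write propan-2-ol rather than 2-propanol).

The longest carbon chain that includes the –OH group has 9 carbons, so the parent hydride is nonane.
The principal characteristic group is an alcohol (–OH), named with the suffix -ol.
Number the chain so that numbering from this end puts the hydroxyl group at C-1 rather than C-9.
With this numbering: the hydroxyl at C-1; an ethyl group at C-5; an iodo group at C-2.
Prefixes are listed alphabetically: ethyl, iodo.
Putting it together: 5-ethyl-2-iodononan-1-ol.

5-ethyl-2-iodononan-1-ol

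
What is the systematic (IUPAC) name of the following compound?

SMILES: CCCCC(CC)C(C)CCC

5-ethyl-4-methylnonane

The parent chain contains 9 carbons (nonane).
Number the chain so that the substituent locant set {4,5} is lower than {5,6} at the first point of difference.
With this numbering: an ethyl group at C-5; a methyl group at C-4.
Prefixes are listed alphabetically: ethyl, methyl.
The name is 5-ethyl-4-methylnonane.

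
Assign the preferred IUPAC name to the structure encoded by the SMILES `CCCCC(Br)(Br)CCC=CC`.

6,6-dibromodec-2-ene

Counting along the main chain through the multiple bond gives 10 carbons: the parent is decane.
There is one C=C double bond, indicated by the ending -ene.
The numbering direction is chosen so that numbering from this end puts the double bond at C-2 rather than C-8.
This places the double bond between C-2 and C-3; two bromo groups at C-6.
The name is 6,6-dibromodec-2-ene.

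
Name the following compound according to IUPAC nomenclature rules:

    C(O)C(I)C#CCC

The longest carbon chain that includes the –OH group and the multiple bond has 6 carbons, so the parent hydride is hexane.
The principal characteristic group is an alcohol (–OH), named with the suffix -ol.
There is one C≡C triple bond, indicated by the ending -yne.
Number the chain so that numbering from this end puts the hydroxyl group at C-1 rather than C-6.
That gives the hydroxyl at C-1; the triple bond between C-3 and C-4; an iodo group at C-2.
Assembling the pieces gives 2-iodohex-3-yn-1-ol.

2-iodohex-3-yn-1-ol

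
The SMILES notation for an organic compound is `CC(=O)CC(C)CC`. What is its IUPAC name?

4-methylhexan-2-one

The longest chain bearing the carbonyl is 6 carbons long (hexane).
The highest-priority functional group is a ketone (C=O on an internal carbon), so the name ends in -one.
Number the chain so that numbering from this end puts the carbonyl group at C-2 rather than C-5.
This places the carbonyl at C-2; a methyl group at C-4.
The name is 4-methylhexan-2-one.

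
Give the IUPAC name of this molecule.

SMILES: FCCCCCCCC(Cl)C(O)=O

The longest carbon chain that includes the –COOH group has 9 carbons, so the parent hydride is nonane.
The highest-priority functional group is a carboxylic acid (terminal –COOH), so the name ends in -oic acid.
Choose the numbering such that the carboxylic acid carbon is C-1 by definition.
With this numbering: a chloro group at C-2; a fluoro group at C-9.
Substituent prefixes are cited in alphabetical order (multiplying prefixes like di-/tri- are ignored for ordering).
The name is 2-chloro-9-fluorononanoic acid.

2-chloro-9-fluorononanoic acid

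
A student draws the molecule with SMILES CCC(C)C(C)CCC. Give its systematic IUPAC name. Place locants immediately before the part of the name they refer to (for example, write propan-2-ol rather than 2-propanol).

3,4-dimethylheptane

The longest carbon chain is 7 atoms: the parent is heptane.
Number the chain so that the substituent locant set {3,4} is lower than {4,5} at the first point of difference.
With this numbering: methyl groups at C-3 and C-4.
Putting it together: 3,4-dimethylheptane.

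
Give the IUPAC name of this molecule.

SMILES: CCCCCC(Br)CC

3-bromooctane

The parent chain contains 8 carbons (octane).
Number the chain so that the substituent locant set {3} is lower than {6} at the first point of difference.
With this numbering: a bromo group at C-3.
Putting it together: 3-bromooctane.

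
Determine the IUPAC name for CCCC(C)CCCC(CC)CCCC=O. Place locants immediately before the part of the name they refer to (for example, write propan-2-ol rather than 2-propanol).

5-ethyl-9-methyldodecanal

Counting along the main chain through the –CHO group gives 12 carbons: the parent is dodecane.
The highest-priority functional group is an aldehyde (terminal –CHO), so the name ends in -al.
The numbering direction is chosen so that the aldehyde carbon is C-1 by definition.
This places an ethyl group at C-5; a methyl group at C-9.
Prefixes are listed alphabetically: ethyl, methyl.
Putting it together: 5-ethyl-9-methyldodecanal.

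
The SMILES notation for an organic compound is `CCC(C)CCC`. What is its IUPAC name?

The longest carbon chain is 6 atoms: the parent is hexane.
The numbering direction is chosen so that the substituent locant set {3} is lower than {4} at the first point of difference.
This places a methyl group at C-3.
Putting it together: 3-methylhexane.

3-methylhexane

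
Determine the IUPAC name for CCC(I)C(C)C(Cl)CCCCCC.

5-chloro-3-iodo-4-methylundecane

The longest continuous carbon chain has 11 atoms, so the parent hydride is undecane.
The numbering direction is chosen so that the substituent locant set {3,4,5} is lower than {7,8,9} at the first point of difference.
With this numbering: a chloro group at C-5; an iodo group at C-3; a methyl group at C-4.
Prefixes are listed alphabetically: chloro, iodo, methyl.
Assembling the pieces gives 5-chloro-3-iodo-4-methylundecane.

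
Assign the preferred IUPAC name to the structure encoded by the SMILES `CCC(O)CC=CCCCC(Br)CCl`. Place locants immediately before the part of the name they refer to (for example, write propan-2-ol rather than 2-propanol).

10-bromo-11-chloroundec-5-en-3-ol

The longest carbon chain that includes the –OH group and the multiple bond has 11 carbons, so the parent hydride is undecane.
The principal characteristic group is an alcohol (–OH), named with the suffix -ol.
There is one C=C double bond, indicated by the ending -ene.
Number the chain so that numbering from this end puts the hydroxyl group at C-3 rather than C-9.
With this numbering: the hydroxyl at C-3; the double bond between C-5 and C-6; a bromo group at C-10; a chloro group at C-11.
Prefixes are listed alphabetically: bromo, chloro.
The name is 10-bromo-11-chloroundec-5-en-3-ol.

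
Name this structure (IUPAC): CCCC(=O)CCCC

The longest chain bearing the carbonyl is 8 carbons long (octane).
A ketone (C=O on an internal carbon) is the principal characteristic group, giving the suffix -one.
Choose the numbering such that numbering from this end puts the carbonyl group at C-4 rather than C-5.
That gives the carbonyl at C-4.
Putting it together: octan-4-one.

octan-4-one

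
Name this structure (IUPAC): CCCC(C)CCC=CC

6-methylnon-2-ene

The longest carbon chain that includes the multiple bond has 9 carbons, so the parent hydride is nonane.
A C=C double bond in the chain gives the infix -ene-.
The numbering direction is chosen so that numbering from this end puts the double bond at C-2 rather than C-7.
With this numbering: the double bond between C-2 and C-3; a methyl group at C-6.
The name is 6-methylnon-2-ene.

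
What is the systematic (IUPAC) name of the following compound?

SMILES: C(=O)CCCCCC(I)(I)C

Counting along the main chain through the –CHO group gives 8 carbons: the parent is octane.
An aldehyde (terminal –CHO) is the principal characteristic group, giving the suffix -al.
Number the chain so that the aldehyde carbon is C-1 by definition.
That gives two iodo groups at C-7.
The name is 7,7-diiodooctanal.

7,7-diiodooctanal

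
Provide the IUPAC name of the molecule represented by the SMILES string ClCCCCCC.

The parent chain contains 6 carbons (hexane).
Choose the numbering such that the substituent locant set {1} is lower than {6} at the first point of difference.
With this numbering: a chloro group at C-1.
The name is 1-chlorohexane.

1-chlorohexane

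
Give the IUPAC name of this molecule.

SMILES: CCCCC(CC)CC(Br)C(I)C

The longest carbon chain is 9 atoms: the parent is nonane.
Choose the numbering such that the substituent locant set {2,3,5} is lower than {5,7,8} at the first point of difference.
With this numbering: a bromo group at C-3; an ethyl group at C-5; an iodo group at C-2.
Substituent prefixes are cited in alphabetical order (multiplying prefixes like di-/tri- are ignored for ordering).
Assembling the pieces gives 3-bromo-5-ethyl-2-iodononane.

3-bromo-5-ethyl-2-iodononane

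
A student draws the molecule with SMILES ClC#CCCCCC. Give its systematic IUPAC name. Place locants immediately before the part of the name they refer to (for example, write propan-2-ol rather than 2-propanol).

1-chlorohept-1-yne

Counting along the main chain through the multiple bond gives 7 carbons: the parent is heptane.
There is one C≡C triple bond, indicated by the ending -yne.
Number the chain so that numbering from this end puts the triple bond at C-1 rather than C-6.
That gives the triple bond between C-1 and C-2; a chloro group at C-1.
Assembling the pieces gives 1-chlorohept-1-yne.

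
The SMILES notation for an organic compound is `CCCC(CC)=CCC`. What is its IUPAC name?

4-ethylhept-3-ene

The longest carbon chain that includes the multiple bond has 7 carbons, so the parent hydride is heptane.
There is one C=C double bond, indicated by the ending -ene.
Number the chain so that numbering from this end puts the double bond at C-3 rather than C-4.
With this numbering: the double bond between C-3 and C-4; an ethyl group at C-4.
The name is 4-ethylhept-3-ene.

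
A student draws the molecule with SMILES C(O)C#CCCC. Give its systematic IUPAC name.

Counting along the main chain through the –OH group and the multiple bond gives 6 carbons: the parent is hexane.
The principal characteristic group is an alcohol (–OH), named with the suffix -ol.
The chain contains a C≡C triple bond, so the unsaturation ending is -yne.
The numbering direction is chosen so that numbering from this end puts the hydroxyl group at C-1 rather than C-6.
This places the hydroxyl at C-1; the triple bond between C-2 and C-3.
Putting it together: hex-2-yn-1-ol.

hex-2-yn-1-ol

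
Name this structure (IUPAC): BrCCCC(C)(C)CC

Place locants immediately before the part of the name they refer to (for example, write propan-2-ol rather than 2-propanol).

The longest carbon chain is 6 atoms: the parent is hexane.
The numbering direction is chosen so that the substituent locant set {1,4,4} is lower than {3,3,6} at the first point of difference.
With this numbering: a bromo group at C-1; two methyl groups at C-4.
The substituents are ordered alphabetically, ignoring any di-/tri- multipliers.
The name is 1-bromo-4,4-dimethylhexane.

1-bromo-4,4-dimethylhexane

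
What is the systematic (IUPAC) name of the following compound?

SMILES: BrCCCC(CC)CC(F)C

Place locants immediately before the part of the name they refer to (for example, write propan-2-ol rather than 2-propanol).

The longest continuous carbon chain has 7 atoms, so the parent hydride is heptane.
Choose the numbering such that the substituent locant set {1,4,6} is lower than {2,4,7} at the first point of difference.
This places a bromo group at C-1; an ethyl group at C-4; a fluoro group at C-6.
Substituent prefixes are cited in alphabetical order (multiplying prefixes like di-/tri- are ignored for ordering).
The name is 1-bromo-4-ethyl-6-fluoroheptane.

1-bromo-4-ethyl-6-fluoroheptane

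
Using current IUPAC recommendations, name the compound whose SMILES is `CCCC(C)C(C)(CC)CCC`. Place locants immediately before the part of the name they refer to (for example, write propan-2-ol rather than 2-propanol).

The parent chain contains 8 carbons (octane).
Choose the numbering such that the substituent locant set {4,4,5} is lower than {4,5,5} at the first point of difference.
With this numbering: an ethyl group at C-4; methyl groups at C-4 and C-5.
Substituent prefixes are cited in alphabetical order (multiplying prefixes like di-/tri- are ignored for ordering).
The name is 4-ethyl-4,5-dimethyloctane.

4-ethyl-4,5-dimethyloctane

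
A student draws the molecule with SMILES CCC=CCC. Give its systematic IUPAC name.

hex-3-ene

The longest chain bearing the multiple bond is 6 carbons long (hexane).
There is one C=C double bond, indicated by the ending -ene.
Numbering from either end gives identical locants here.
That gives the double bond between C-3 and C-4.
The name is hex-3-ene.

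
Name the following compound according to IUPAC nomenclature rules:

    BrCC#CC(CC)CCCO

7-bromo-4-ethylhept-5-yn-1-ol

The longest carbon chain that includes the –OH group and the multiple bond has 7 carbons, so the parent hydride is heptane.
The principal characteristic group is an alcohol (–OH), named with the suffix -ol.
There is one C≡C triple bond, indicated by the ending -yne.
The numbering direction is chosen so that numbering from this end puts the hydroxyl group at C-1 rather than C-7.
This places the hydroxyl at C-1; the triple bond between C-5 and C-6; a bromo group at C-7; an ethyl group at C-4.
Substituent prefixes are cited in alphabetical order (multiplying prefixes like di-/tri- are ignored for ordering).
Assembling the pieces gives 7-bromo-4-ethylhept-5-yn-1-ol.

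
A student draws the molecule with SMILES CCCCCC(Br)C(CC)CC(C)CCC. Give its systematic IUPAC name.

7-bromo-6-ethyl-4-methyldodecane

The longest carbon chain is 12 atoms: the parent is dodecane.
Choose the numbering such that the substituent locant set {4,6,7} is lower than {6,7,9} at the first point of difference.
With this numbering: a bromo group at C-7; an ethyl group at C-6; a methyl group at C-4.
Substituent prefixes are cited in alphabetical order (multiplying prefixes like di-/tri- are ignored for ordering).
Assembling the pieces gives 7-bromo-6-ethyl-4-methyldodecane.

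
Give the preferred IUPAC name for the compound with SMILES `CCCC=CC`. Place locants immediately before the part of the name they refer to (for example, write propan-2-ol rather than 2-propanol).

The longest carbon chain that includes the multiple bond has 6 carbons, so the parent hydride is hexane.
The chain contains a C=C double bond, so the unsaturation ending is -ene.
The numbering direction is chosen so that numbering from this end puts the double bond at C-2 rather than C-4.
That gives the double bond between C-2 and C-3.
The name is hex-2-ene.

hex-2-ene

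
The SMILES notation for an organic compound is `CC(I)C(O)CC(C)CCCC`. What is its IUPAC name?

2-iodo-5-methylnonan-3-ol

Counting along the main chain through the –OH group gives 9 carbons: the parent is nonane.
The principal characteristic group is an alcohol (–OH), named with the suffix -ol.
Choose the numbering such that numbering from this end puts the hydroxyl group at C-3 rather than C-7.
This places the hydroxyl at C-3; an iodo group at C-2; a methyl group at C-5.
Substituent prefixes are cited in alphabetical order (multiplying prefixes like di-/tri- are ignored for ordering).
The name is 2-iodo-5-methylnonan-3-ol.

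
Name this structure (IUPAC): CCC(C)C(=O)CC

Counting along the main chain through the carbonyl gives 6 carbons: the parent is hexane.
The highest-priority functional group is a ketone (C=O on an internal carbon), so the name ends in -one.
The numbering direction is chosen so that numbering from this end puts the carbonyl group at C-3 rather than C-4.
That gives the carbonyl at C-3; a methyl group at C-4.
The name is 4-methylhexan-3-one.

4-methylhexan-3-one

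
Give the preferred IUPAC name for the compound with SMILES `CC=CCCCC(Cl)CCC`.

The longest chain bearing the multiple bond is 10 carbons long (decane).
The chain contains a C=C double bond, so the unsaturation ending is -ene.
Choose the numbering such that numbering from this end puts the double bond at C-2 rather than C-8.
With this numbering: the double bond between C-2 and C-3; a chloro group at C-7.
Putting it together: 7-chlorodec-2-ene.

7-chlorodec-2-ene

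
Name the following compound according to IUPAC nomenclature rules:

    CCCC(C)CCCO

4-methylheptan-1-ol

Counting along the main chain through the –OH group gives 7 carbons: the parent is heptane.
The principal characteristic group is an alcohol (–OH), named with the suffix -ol.
Number the chain so that numbering from this end puts the hydroxyl group at C-1 rather than C-7.
With this numbering: the hydroxyl at C-1; a methyl group at C-4.
The name is 4-methylheptan-1-ol.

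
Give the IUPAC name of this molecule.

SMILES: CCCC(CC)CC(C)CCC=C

The longest carbon chain that includes the multiple bond has 10 carbons, so the parent hydride is decane.
The chain contains a C=C double bond, so the unsaturation ending is -ene.
Number the chain so that numbering from this end puts the double bond at C-1 rather than C-9.
With this numbering: the double bond between C-1 and C-2; an ethyl group at C-7; a methyl group at C-5.
Prefixes are listed alphabetically: ethyl, methyl.
Assembling the pieces gives 7-ethyl-5-methyldec-1-ene.

7-ethyl-5-methyldec-1-ene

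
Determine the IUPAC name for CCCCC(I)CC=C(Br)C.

The longest carbon chain that includes the multiple bond has 9 carbons, so the parent hydride is nonane.
A C=C double bond in the chain gives the infix -ene-.
The numbering direction is chosen so that numbering from this end puts the double bond at C-2 rather than C-7.
With this numbering: the double bond between C-2 and C-3; a bromo group at C-2; an iodo group at C-5.
Substituent prefixes are cited in alphabetical order (multiplying prefixes like di-/tri- are ignored for ordering).
Putting it together: 2-bromo-5-iodonon-2-ene.

2-bromo-5-iodonon-2-ene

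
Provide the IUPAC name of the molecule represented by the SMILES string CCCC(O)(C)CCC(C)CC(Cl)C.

9-chloro-4,7-dimethyldecan-4-ol

The longest carbon chain that includes the –OH group has 10 carbons, so the parent hydride is decane.
The highest-priority functional group is an alcohol (–OH), so the name ends in -ol.
Number the chain so that numbering from this end puts the hydroxyl group at C-4 rather than C-7.
That gives the hydroxyl at C-4; a chloro group at C-9; methyl groups at C-4 and C-7.
Substituent prefixes are cited in alphabetical order (multiplying prefixes like di-/tri- are ignored for ordering).
The name is 9-chloro-4,7-dimethyldecan-4-ol.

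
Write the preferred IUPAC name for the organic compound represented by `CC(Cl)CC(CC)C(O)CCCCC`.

2-chloro-4-ethyldecan-5-ol

The longest chain bearing the –OH group is 10 carbons long (decane).
The principal characteristic group is an alcohol (–OH), named with the suffix -ol.
The numbering direction is chosen so that numbering from this end puts the hydroxyl group at C-5 rather than C-6.
That gives the hydroxyl at C-5; a chloro group at C-2; an ethyl group at C-4.
Substituent prefixes are cited in alphabetical order (multiplying prefixes like di-/tri- are ignored for ordering).
Putting it together: 2-chloro-4-ethyldecan-5-ol.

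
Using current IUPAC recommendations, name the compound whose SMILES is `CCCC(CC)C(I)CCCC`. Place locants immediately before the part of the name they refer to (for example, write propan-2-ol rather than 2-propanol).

The longest continuous carbon chain has 9 atoms, so the parent hydride is nonane.
Number the chain so that the substituent locant set {4,5} is lower than {5,6} at the first point of difference.
With this numbering: an ethyl group at C-4; an iodo group at C-5.
The substituents are ordered alphabetically, ignoring any di-/tri- multipliers.
Assembling the pieces gives 4-ethyl-5-iodononane.

4-ethyl-5-iodononane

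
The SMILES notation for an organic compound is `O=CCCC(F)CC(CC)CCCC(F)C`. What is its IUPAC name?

The longest chain bearing the –CHO group is 11 carbons long (undecane).
The principal characteristic group is an aldehyde (terminal –CHO), named with the suffix -al.
Choose the numbering such that the aldehyde carbon is C-1 by definition.
With this numbering: an ethyl group at C-6; fluoro groups at C-4 and C-10.
Prefixes are listed alphabetically: ethyl, fluoro.
Putting it together: 6-ethyl-4,10-difluoroundecanal.

6-ethyl-4,10-difluoroundecanal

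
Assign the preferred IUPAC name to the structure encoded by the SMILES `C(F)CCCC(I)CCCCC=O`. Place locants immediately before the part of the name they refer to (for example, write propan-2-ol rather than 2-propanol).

10-fluoro-6-iododecanal

Counting along the main chain through the –CHO group gives 10 carbons: the parent is decane.
An aldehyde (terminal –CHO) is the principal characteristic group, giving the suffix -al.
Choose the numbering such that the aldehyde carbon is C-1 by definition.
That gives a fluoro group at C-10; an iodo group at C-6.
Substituent prefixes are cited in alphabetical order (multiplying prefixes like di-/tri- are ignored for ordering).
Putting it together: 10-fluoro-6-iododecanal.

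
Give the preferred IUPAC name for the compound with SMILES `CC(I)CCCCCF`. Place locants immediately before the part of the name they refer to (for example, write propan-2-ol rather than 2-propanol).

The longest continuous carbon chain has 7 atoms, so the parent hydride is heptane.
Number the chain so that the substituent locant set {1,6} is lower than {2,7} at the first point of difference.
This places a fluoro group at C-1; an iodo group at C-6.
Substituent prefixes are cited in alphabetical order (multiplying prefixes like di-/tri- are ignored for ordering).
Putting it together: 1-fluoro-6-iodoheptane.

1-fluoro-6-iodoheptane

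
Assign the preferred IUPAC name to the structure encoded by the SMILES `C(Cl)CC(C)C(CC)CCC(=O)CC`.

9-chloro-6-ethyl-7-methylnonan-3-one

The longest chain bearing the carbonyl is 9 carbons long (nonane).
The principal characteristic group is a ketone (C=O on an internal carbon), named with the suffix -one.
Number the chain so that numbering from this end puts the carbonyl group at C-3 rather than C-7.
That gives the carbonyl at C-3; a chloro group at C-9; an ethyl group at C-6; a methyl group at C-7.
Substituent prefixes are cited in alphabetical order (multiplying prefixes like di-/tri- are ignored for ordering).
Assembling the pieces gives 9-chloro-6-ethyl-7-methylnonan-3-one.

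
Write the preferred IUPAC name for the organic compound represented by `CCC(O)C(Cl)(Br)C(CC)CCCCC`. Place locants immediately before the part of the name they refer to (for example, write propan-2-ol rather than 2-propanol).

4-bromo-4-chloro-5-ethyldecan-3-ol

The longest carbon chain that includes the –OH group has 10 carbons, so the parent hydride is decane.
The highest-priority functional group is an alcohol (–OH), so the name ends in -ol.
The numbering direction is chosen so that numbering from this end puts the hydroxyl group at C-3 rather than C-8.
That gives the hydroxyl at C-3; a bromo group at C-4; a chloro group at C-4; an ethyl group at C-5.
The substituents are ordered alphabetically, ignoring any di-/tri- multipliers.
Assembling the pieces gives 4-bromo-4-chloro-5-ethyldecan-3-ol.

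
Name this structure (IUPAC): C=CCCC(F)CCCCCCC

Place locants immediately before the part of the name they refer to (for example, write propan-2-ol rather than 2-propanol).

The longest carbon chain that includes the multiple bond has 12 carbons, so the parent hydride is dodecane.
A C=C double bond in the chain gives the infix -ene-.
Choose the numbering such that numbering from this end puts the double bond at C-1 rather than C-11.
That gives the double bond between C-1 and C-2; a fluoro group at C-5.
Assembling the pieces gives 5-fluorododec-1-ene.

5-fluorododec-1-ene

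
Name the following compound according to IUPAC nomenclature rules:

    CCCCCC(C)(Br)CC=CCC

6-bromo-6-methylundec-3-ene

Counting along the main chain through the multiple bond gives 11 carbons: the parent is undecane.
A C=C double bond in the chain gives the infix -ene-.
Choose the numbering such that numbering from this end puts the double bond at C-3 rather than C-8.
With this numbering: the double bond between C-3 and C-4; a bromo group at C-6; a methyl group at C-6.
Substituent prefixes are cited in alphabetical order (multiplying prefixes like di-/tri- are ignored for ordering).
Putting it together: 6-bromo-6-methylundec-3-ene.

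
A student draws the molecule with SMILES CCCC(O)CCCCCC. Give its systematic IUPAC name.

The longest chain bearing the –OH group is 10 carbons long (decane).
The principal characteristic group is an alcohol (–OH), named with the suffix -ol.
Number the chain so that numbering from this end puts the hydroxyl group at C-4 rather than C-7.
This places the hydroxyl at C-4.
Assembling the pieces gives decan-4-ol.

decan-4-ol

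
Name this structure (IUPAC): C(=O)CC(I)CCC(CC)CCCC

6-ethyl-3-iododecanal

The longest chain bearing the –CHO group is 10 carbons long (decane).
An aldehyde (terminal –CHO) is the principal characteristic group, giving the suffix -al.
Choose the numbering such that the aldehyde carbon is C-1 by definition.
This places an ethyl group at C-6; an iodo group at C-3.
Prefixes are listed alphabetically: ethyl, iodo.
The name is 6-ethyl-3-iododecanal.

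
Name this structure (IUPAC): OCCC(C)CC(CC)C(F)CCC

Counting along the main chain through the –OH group gives 9 carbons: the parent is nonane.
An alcohol (–OH) is the principal characteristic group, giving the suffix -ol.
The numbering direction is chosen so that numbering from this end puts the hydroxyl group at C-1 rather than C-9.
With this numbering: the hydroxyl at C-1; an ethyl group at C-5; a fluoro group at C-6; a methyl group at C-3.
Prefixes are listed alphabetically: ethyl, fluoro, methyl.
Putting it together: 5-ethyl-6-fluoro-3-methylnonan-1-ol.

5-ethyl-6-fluoro-3-methylnonan-1-ol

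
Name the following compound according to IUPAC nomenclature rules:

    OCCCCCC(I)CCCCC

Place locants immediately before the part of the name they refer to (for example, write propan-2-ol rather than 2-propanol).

6-iodoundecan-1-ol

The longest carbon chain that includes the –OH group has 11 carbons, so the parent hydride is undecane.
The principal characteristic group is an alcohol (–OH), named with the suffix -ol.
Choose the numbering such that numbering from this end puts the hydroxyl group at C-1 rather than C-11.
That gives the hydroxyl at C-1; an iodo group at C-6.
Putting it together: 6-iodoundecan-1-ol.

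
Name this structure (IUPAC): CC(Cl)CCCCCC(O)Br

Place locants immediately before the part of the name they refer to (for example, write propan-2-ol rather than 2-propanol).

1-bromo-7-chlorooctan-1-ol

The longest chain bearing the –OH group is 8 carbons long (octane).
The highest-priority functional group is an alcohol (–OH), so the name ends in -ol.
The numbering direction is chosen so that numbering from this end puts the hydroxyl group at C-1 rather than C-8.
This places the hydroxyl at C-1; a bromo group at C-1; a chloro group at C-7.
Substituent prefixes are cited in alphabetical order (multiplying prefixes like di-/tri- are ignored for ordering).
The name is 1-bromo-7-chlorooctan-1-ol.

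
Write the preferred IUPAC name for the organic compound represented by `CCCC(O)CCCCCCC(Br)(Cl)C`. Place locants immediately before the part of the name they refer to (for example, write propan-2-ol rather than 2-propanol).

11-bromo-11-chlorododecan-4-ol

The longest carbon chain that includes the –OH group has 12 carbons, so the parent hydride is dodecane.
An alcohol (–OH) is the principal characteristic group, giving the suffix -ol.
Choose the numbering such that numbering from this end puts the hydroxyl group at C-4 rather than C-9.
That gives the hydroxyl at C-4; a bromo group at C-11; a chloro group at C-11.
Prefixes are listed alphabetically: bromo, chloro.
Assembling the pieces gives 11-bromo-11-chlorododecan-4-ol.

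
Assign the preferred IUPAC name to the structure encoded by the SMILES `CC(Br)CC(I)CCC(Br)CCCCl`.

The longest continuous carbon chain has 10 atoms, so the parent hydride is decane.
The numbering direction is chosen so that the substituent locant set {1,4,7,9} is lower than {2,4,7,10} at the first point of difference.
That gives bromo groups at C-4 and C-9; a chloro group at C-1; an iodo group at C-7.
Substituent prefixes are cited in alphabetical order (multiplying prefixes like di-/tri- are ignored for ordering).
The name is 4,9-dibromo-1-chloro-7-iododecane.

4,9-dibromo-1-chloro-7-iododecane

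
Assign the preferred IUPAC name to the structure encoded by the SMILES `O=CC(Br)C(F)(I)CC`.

The longest chain bearing the –CHO group is 5 carbons long (pentane).
The principal characteristic group is an aldehyde (terminal –CHO), named with the suffix -al.
Number the chain so that the aldehyde carbon is C-1 by definition.
With this numbering: a bromo group at C-2; a fluoro group at C-3; an iodo group at C-3.
The substituents are ordered alphabetically, ignoring any di-/tri- multipliers.
Putting it together: 2-bromo-3-fluoro-3-iodopentanal.

2-bromo-3-fluoro-3-iodopentanal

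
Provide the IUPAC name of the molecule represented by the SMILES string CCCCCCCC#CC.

dec-2-yne

The longest carbon chain that includes the multiple bond has 10 carbons, so the parent hydride is decane.
A C≡C triple bond in the chain gives the infix -yne-.
Number the chain so that numbering from this end puts the triple bond at C-2 rather than C-8.
With this numbering: the triple bond between C-2 and C-3.
Assembling the pieces gives dec-2-yne.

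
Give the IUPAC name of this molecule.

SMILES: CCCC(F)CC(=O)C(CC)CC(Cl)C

2-chloro-4-ethyl-7-fluorodecan-5-one

The longest carbon chain that includes the carbonyl has 10 carbons, so the parent hydride is decane.
The highest-priority functional group is a ketone (C=O on an internal carbon), so the name ends in -one.
The numbering direction is chosen so that numbering from this end puts the carbonyl group at C-5 rather than C-6.
That gives the carbonyl at C-5; a chloro group at C-2; an ethyl group at C-4; a fluoro group at C-7.
The substituents are ordered alphabetically, ignoring any di-/tri- multipliers.
Putting it together: 2-chloro-4-ethyl-7-fluorodecan-5-one.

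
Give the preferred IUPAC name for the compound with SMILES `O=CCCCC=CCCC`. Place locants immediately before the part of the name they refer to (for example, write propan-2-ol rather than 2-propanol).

non-5-enal

Counting along the main chain through the –CHO group and the multiple bond gives 9 carbons: the parent is nonane.
An aldehyde (terminal –CHO) is the principal characteristic group, giving the suffix -al.
A C=C double bond in the chain gives the infix -ene-.
Choose the numbering such that the aldehyde carbon is C-1 by definition.
This places the double bond between C-5 and C-6.
The name is non-5-enal.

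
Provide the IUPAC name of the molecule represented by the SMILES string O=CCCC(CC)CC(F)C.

The longest carbon chain that includes the –CHO group has 7 carbons, so the parent hydride is heptane.
The principal characteristic group is an aldehyde (terminal –CHO), named with the suffix -al.
Number the chain so that the aldehyde carbon is C-1 by definition.
This places an ethyl group at C-4; a fluoro group at C-6.
Substituent prefixes are cited in alphabetical order (multiplying prefixes like di-/tri- are ignored for ordering).
Assembling the pieces gives 4-ethyl-6-fluoroheptanal.

4-ethyl-6-fluoroheptanal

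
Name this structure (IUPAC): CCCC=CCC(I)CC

The longest chain bearing the multiple bond is 9 carbons long (nonane).
There is one C=C double bond, indicated by the ending -ene.
Choose the numbering such that numbering from this end puts the double bond at C-4 rather than C-5.
This places the double bond between C-4 and C-5; an iodo group at C-7.
The name is 7-iodonon-4-ene.

7-iodonon-4-ene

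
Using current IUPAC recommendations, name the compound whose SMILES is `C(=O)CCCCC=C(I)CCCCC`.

7-iodododec-6-enal

Counting along the main chain through the –CHO group and the multiple bond gives 12 carbons: the parent is dodecane.
The principal characteristic group is an aldehyde (terminal –CHO), named with the suffix -al.
There is one C=C double bond, indicated by the ending -ene.
The numbering direction is chosen so that the aldehyde carbon is C-1 by definition.
This places the double bond between C-6 and C-7; an iodo group at C-7.
Assembling the pieces gives 7-iodododec-6-enal.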